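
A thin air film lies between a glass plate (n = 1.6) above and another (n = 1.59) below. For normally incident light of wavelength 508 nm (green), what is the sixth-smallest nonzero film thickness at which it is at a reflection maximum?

At the upper boundary (n = 1.6 to n = 1.0) the reflected ray undergoes no phase shift.
Ray reflecting at the bottom interface goes from n = 1.0 toward n = 1.59: a half-wave phase shift.
Net: one phase inversion between the two reflected rays.
For maximum reflection here: 2 n t = (m + ½) λ.
The sixth-smallest nonzero thickness corresponds to m = 5: t = (m + ½) λ / (2 n) = 5.50 × 508 / (2 × 1.0) = 1397 nm.

1397 nm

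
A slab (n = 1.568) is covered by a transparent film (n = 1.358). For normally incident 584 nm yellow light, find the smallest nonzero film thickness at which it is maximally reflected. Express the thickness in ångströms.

2150 Å

Ray reflecting at the top interface goes from n = 1.0 toward n = 1.358: a half-wave phase shift.
At the lower boundary (n = 1.358 to n = 1.568) the reflected ray undergoes a half-wave phase shift.
Net: no relative phase inversion (both shifts match).
For maximum reflection here: 2 n t = m λ.
Minimum nonzero at m = 1: t = λ / (2 n) = 584 / (2 × 1.358) = 215 nm.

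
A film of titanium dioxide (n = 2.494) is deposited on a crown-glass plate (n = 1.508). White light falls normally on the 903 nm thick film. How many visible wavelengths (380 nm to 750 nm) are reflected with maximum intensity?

6

Ray reflecting at the top interface goes from n = 1.0 toward n = 2.494: a half-wave phase shift.
Bottom surface (2.494 → 1.508): reflection off a lower-index medium gives no phase shift.
The two reflections differ by half a wavelength.
So the condition for constructive reflection is 2 n t = (m + ½) λ.
λ = 2 n t / (m + ½) = 4504 / (m + ½) nm.
m=5: 819 nm (IR); m=6: 693 nm (visible); m=7: 601 nm (visible); m=8: 530 nm (visible); m=9: 474 nm (visible); m=10: 429 nm (visible); m=11: 392 nm (visible); m=12: 360 nm (UV).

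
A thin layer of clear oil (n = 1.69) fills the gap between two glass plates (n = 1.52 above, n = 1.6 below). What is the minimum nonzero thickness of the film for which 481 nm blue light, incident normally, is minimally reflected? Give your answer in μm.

Top surface (1.52 → 1.69): reflection off a higher-index medium gives a half-wave phase shift.
At the lower boundary (n = 1.69 to n = 1.6) the reflected ray undergoes no phase shift.
Exactly one π shift → a net half-wave offset.
So the condition for destructive reflection is 2 n t = m λ.
Minimum nonzero at m = 1: t = λ / (2 n) = 481 / (2 × 1.69) = 142 nm.

0.142 μm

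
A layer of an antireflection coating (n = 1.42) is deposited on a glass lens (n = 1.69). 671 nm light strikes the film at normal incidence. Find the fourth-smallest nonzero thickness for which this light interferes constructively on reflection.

945 nm

Top surface (1.0 → 1.42): reflection off a higher-index medium gives a half-wave phase shift.
Bottom surface (1.42 → 1.69): reflection off a higher-index medium gives a half-wave phase shift.
Net: no relative phase inversion (both shifts match).
With no net inversion, constructive interference in reflection requires 2 n t = m λ.
The fourth-smallest nonzero thickness corresponds to m = 4: t = m λ / (2 n) = 4.00 × 671 / (2 × 1.42) = 945 nm.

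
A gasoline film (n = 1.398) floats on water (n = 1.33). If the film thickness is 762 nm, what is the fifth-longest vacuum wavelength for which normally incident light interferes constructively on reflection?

473 nm

At the upper boundary (n = 1.0 to n = 1.398) the reflected ray undergoes a half-wave phase shift.
At the lower boundary (n = 1.398 to n = 1.33) the reflected ray undergoes no phase shift.
Exactly one π shift → a net half-wave offset.
For strong reflection here: 2 n t = (m + ½) λ.
λ = 2 n t / (m + ½). The fifth-longest wavelength is m = 4: λ = 2 × 1.398 × 762 / 4.50 = 473 nm.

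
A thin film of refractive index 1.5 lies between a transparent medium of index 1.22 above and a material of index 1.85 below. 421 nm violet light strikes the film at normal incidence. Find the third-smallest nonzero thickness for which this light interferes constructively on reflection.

Top surface (1.22 → 1.5): reflection off a higher-index medium gives a half-wave phase shift.
Ray reflecting at the bottom interface goes from n = 1.5 toward n = 1.85: a half-wave phase shift.
Net: no relative phase inversion (both shifts match).
For strong reflection here: 2 n t = m λ.
The third-smallest nonzero thickness corresponds to m = 3: t = m λ / (2 n) = 3.00 × 421 / (2 × 1.5) = 421 nm.

421 nm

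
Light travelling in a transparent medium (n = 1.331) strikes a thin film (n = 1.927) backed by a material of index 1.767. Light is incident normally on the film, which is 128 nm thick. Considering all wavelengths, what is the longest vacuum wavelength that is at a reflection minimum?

493 nm

Ray reflecting at the top interface goes from n = 1.331 toward n = 1.927: a half-wave phase shift.
At the lower boundary (n = 1.927 to n = 1.767) the reflected ray undergoes no phase shift.
Exactly one π shift → a net half-wave offset.
For weak reflection here: 2 n t = m λ.
λ = 2 n t / m. The longest wavelength is m = 1: λ = 2 × 1.927 × 128 / 1.00 = 493 nm.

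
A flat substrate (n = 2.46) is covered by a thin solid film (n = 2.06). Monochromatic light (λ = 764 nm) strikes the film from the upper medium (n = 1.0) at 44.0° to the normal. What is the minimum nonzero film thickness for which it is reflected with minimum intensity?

98.5 nm

At the upper boundary (n = 1.0 to n = 2.06) the reflected ray undergoes a half-wave phase shift.
Bottom surface (2.06 → 2.46): reflection off a higher-index medium gives a half-wave phase shift.
The two reflections carry the same phase change, so no net offset.
For dark reflection here: 2 n t cos θ_r = (m + ½) λ.
Snell's law: 1.0 sin 44.0° = 2.06 sin θ_r → sin θ_r = 0.337, cos θ_r = 0.941.
Minimum at m = 0: t = λ / (4 n cos θ_r) = 764 / (4 × 2.06 × 0.941) = 98.5 nm.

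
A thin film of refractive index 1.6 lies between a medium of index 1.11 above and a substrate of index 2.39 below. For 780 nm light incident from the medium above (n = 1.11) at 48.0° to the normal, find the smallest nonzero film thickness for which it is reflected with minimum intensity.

Top surface (1.11 → 1.6): reflection off a higher-index medium gives a half-wave phase shift.
At the lower boundary (n = 1.6 to n = 2.39) the reflected ray undergoes a half-wave phase shift.
Zero or two π shifts → no net half-wave offset.
For minimum reflection here: 2 n t cos θ_r = (m + ½) λ.
Snell's law: 1.11 sin 48.0° = 1.6 sin θ_r → sin θ_r = 0.516, cos θ_r = 0.857.
Minimum at m = 0: t = λ / (4 n cos θ_r) = 780 / (4 × 1.6 × 0.857) = 142 nm.

142 nm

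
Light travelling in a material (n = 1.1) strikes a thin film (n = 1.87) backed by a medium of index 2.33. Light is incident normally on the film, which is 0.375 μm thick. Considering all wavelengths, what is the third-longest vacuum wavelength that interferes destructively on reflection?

Ray reflecting at the top interface goes from n = 1.1 toward n = 1.87: a half-wave phase shift.
Ray reflecting at the bottom interface goes from n = 1.87 toward n = 2.33: a half-wave phase shift.
Zero or two π shifts → no net half-wave offset.
With no net inversion, destructive interference in reflection requires 2 n t = (m + ½) λ.
λ = 2 n t / (m + ½). The third-longest wavelength is m = 2: λ = 2 × 1.87 × 375 / 2.50 = 561 nm.

561 nm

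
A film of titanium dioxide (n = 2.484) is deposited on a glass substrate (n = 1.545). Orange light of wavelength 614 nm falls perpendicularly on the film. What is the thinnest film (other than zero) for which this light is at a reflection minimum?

124 nm

Ray reflecting at the top interface goes from n = 1.0 toward n = 2.484: a half-wave phase shift.
Ray reflecting at the bottom interface goes from n = 2.484 toward n = 1.545: no phase shift.
The two reflections differ by half a wavelength.
With one net inversion, destructive interference in reflection requires 2 n t = m λ.
Minimum nonzero at m = 1: t = λ / (2 n) = 614 / (2 × 2.484) = 124 nm.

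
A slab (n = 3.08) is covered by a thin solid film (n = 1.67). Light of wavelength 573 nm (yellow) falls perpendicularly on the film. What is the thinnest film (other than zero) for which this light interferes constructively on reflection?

Ray reflecting at the top interface goes from n = 1.0 toward n = 1.67: a half-wave phase shift.
At the lower boundary (n = 1.67 to n = 3.08) the reflected ray undergoes a half-wave phase shift.
Net: no relative phase inversion (both shifts match).
With no net inversion, constructive interference in reflection requires 2 n t = m λ.
Minimum nonzero at m = 1: t = λ / (2 n) = 573 / (2 × 1.67) = 172 nm.

172 nm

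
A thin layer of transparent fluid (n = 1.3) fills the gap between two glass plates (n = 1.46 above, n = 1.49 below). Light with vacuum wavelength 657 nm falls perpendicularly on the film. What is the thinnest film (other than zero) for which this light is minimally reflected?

Ray reflecting at the top interface goes from n = 1.46 toward n = 1.3: no phase shift.
Ray reflecting at the bottom interface goes from n = 1.3 toward n = 1.49: a half-wave phase shift.
Exactly one π shift → a net half-wave offset.
So the condition for destructive reflection is 2 n t = m λ.
Minimum nonzero at m = 1: t = λ / (2 n) = 657 / (2 × 1.3) = 253 nm.

253 nm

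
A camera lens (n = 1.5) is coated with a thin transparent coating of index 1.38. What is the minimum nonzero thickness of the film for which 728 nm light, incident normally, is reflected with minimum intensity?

132 nm

Ray reflecting at the top interface goes from n = 1.0 toward n = 1.38: a half-wave phase shift.
At the lower boundary (n = 1.38 to n = 1.5) the reflected ray undergoes a half-wave phase shift.
Net: no relative phase inversion (both shifts match).
For weak reflection here: 2 n t = (m + ½) λ.
Minimum at m = 0: t = λ / (4 n) = 728 / (4 × 1.38) = 132 nm.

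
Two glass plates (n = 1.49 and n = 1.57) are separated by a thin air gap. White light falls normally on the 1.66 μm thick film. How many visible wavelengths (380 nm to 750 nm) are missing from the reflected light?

At the upper boundary (n = 1.49 to n = 1.0) the reflected ray undergoes no phase shift.
Ray reflecting at the bottom interface goes from n = 1.0 toward n = 1.57: a half-wave phase shift.
Exactly one π shift → a net half-wave offset.
With one net inversion, destructive interference in reflection requires 2 n t = m λ.
λ = 2 n t / m = 3320 / m nm.
m=4: 830 nm (IR); m=5: 664 nm (visible); m=6: 553 nm (visible); m=7: 474 nm (visible); m=8: 415 nm (visible); m=9: 369 nm (UV).

4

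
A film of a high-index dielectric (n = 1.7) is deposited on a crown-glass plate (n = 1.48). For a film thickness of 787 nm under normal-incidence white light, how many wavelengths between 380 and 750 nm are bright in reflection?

3

At the upper boundary (n = 1.0 to n = 1.7) the reflected ray undergoes a half-wave phase shift.
At the lower boundary (n = 1.7 to n = 1.48) the reflected ray undergoes no phase shift.
Net: one phase inversion between the two reflected rays.
So the condition for constructive reflection is 2 n t = (m + ½) λ.
λ = 2 n t / (m + ½) = 2676 / (m + ½) nm.
m=3: 765 nm (IR); m=4: 595 nm (visible); m=5: 487 nm (visible); m=6: 412 nm (visible); m=7: 357 nm (UV).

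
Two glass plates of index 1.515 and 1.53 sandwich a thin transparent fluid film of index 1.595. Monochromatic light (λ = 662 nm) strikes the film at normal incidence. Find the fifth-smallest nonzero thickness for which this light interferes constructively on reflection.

934 nm

At the upper boundary (n = 1.515 to n = 1.595) the reflected ray undergoes a half-wave phase shift.
At the lower boundary (n = 1.595 to n = 1.53) the reflected ray undergoes no phase shift.
Net: one phase inversion between the two reflected rays.
With one net inversion, constructive interference in reflection requires 2 n t = (m + ½) λ.
The fifth-smallest nonzero thickness corresponds to m = 4: t = (m + ½) λ / (2 n) = 4.50 × 662 / (2 × 1.595) = 934 nm.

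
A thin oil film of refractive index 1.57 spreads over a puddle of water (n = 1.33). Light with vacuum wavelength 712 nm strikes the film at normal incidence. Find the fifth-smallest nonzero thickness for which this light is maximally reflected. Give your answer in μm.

Top surface (1.0 → 1.57): reflection off a higher-index medium gives a half-wave phase shift.
Bottom surface (1.57 → 1.33): reflection off a lower-index medium gives no phase shift.
The two reflections differ by half a wavelength.
So the condition for constructive reflection is 2 n t = (m + ½) λ.
The fifth-smallest nonzero thickness corresponds to m = 4: t = (m + ½) λ / (2 n) = 4.50 × 712 / (2 × 1.57) = 1020 nm.

1.02 μm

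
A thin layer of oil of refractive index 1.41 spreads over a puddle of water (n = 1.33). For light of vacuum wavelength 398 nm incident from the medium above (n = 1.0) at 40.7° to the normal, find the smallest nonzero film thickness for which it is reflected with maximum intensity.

Ray reflecting at the top interface goes from n = 1.0 toward n = 1.41: a half-wave phase shift.
Bottom surface (1.41 → 1.33): reflection off a lower-index medium gives no phase shift.
Net: one phase inversion between the two reflected rays.
So the condition for constructive reflection is 2 n t cos θ_r = (m + ½) λ.
Snell's law: 1.0 sin 40.7° = 1.41 sin θ_r → sin θ_r = 0.462, cos θ_r = 0.887.
Minimum at m = 0: t = λ / (4 n cos θ_r) = 398 / (4 × 1.41 × 0.887) = 79.6 nm.

79.6 nm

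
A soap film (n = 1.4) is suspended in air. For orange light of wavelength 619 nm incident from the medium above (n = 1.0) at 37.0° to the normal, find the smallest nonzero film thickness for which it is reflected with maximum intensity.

At the upper boundary (n = 1.0 to n = 1.4) the reflected ray undergoes a half-wave phase shift.
Ray reflecting at the bottom interface goes from n = 1.4 toward n = 1.0: no phase shift.
The two reflections differ by half a wavelength.
So the condition for constructive reflection is 2 n t cos θ_r = (m + ½) λ.
Snell's law: 1.0 sin 37.0° = 1.4 sin θ_r → sin θ_r = 0.430, cos θ_r = 0.903.
Minimum at m = 0: t = λ / (4 n cos θ_r) = 619 / (4 × 1.4 × 0.903) = 122 nm.

122 nm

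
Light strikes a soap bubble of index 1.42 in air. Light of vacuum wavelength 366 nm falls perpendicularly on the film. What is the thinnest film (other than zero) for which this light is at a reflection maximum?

At the upper boundary (n = 1.0 to n = 1.42) the reflected ray undergoes a half-wave phase shift.
Ray reflecting at the bottom interface goes from n = 1.42 toward n = 1.0: no phase shift.
Exactly one π shift → a net half-wave offset.
With one net inversion, constructive interference in reflection requires 2 n t = (m + ½) λ.
Minimum at m = 0: t = λ / (4 n) = 366 / (4 × 1.42) = 64.4 nm.

64.4 nm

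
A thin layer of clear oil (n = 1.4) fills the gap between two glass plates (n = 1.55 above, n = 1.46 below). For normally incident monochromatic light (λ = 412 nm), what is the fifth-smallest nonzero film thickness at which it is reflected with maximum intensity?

662 nm

At the upper boundary (n = 1.55 to n = 1.4) the reflected ray undergoes no phase shift.
Ray reflecting at the bottom interface goes from n = 1.4 toward n = 1.46: a half-wave phase shift.
The two reflections differ by half a wavelength.
With one net inversion, constructive interference in reflection requires 2 n t = (m + ½) λ.
The fifth-smallest nonzero thickness corresponds to m = 4: t = (m + ½) λ / (2 n) = 4.50 × 412 / (2 × 1.4) = 662 nm.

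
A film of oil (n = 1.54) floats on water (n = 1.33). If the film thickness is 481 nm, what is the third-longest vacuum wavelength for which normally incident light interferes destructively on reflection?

494 nm

At the upper boundary (n = 1.0 to n = 1.54) the reflected ray undergoes a half-wave phase shift.
At the lower boundary (n = 1.54 to n = 1.33) the reflected ray undergoes no phase shift.
Exactly one π shift → a net half-wave offset.
For dark reflection here: 2 n t = m λ.
λ = 2 n t / m. The third-longest wavelength is m = 3: λ = 2 × 1.54 × 481 / 3.00 = 494 nm.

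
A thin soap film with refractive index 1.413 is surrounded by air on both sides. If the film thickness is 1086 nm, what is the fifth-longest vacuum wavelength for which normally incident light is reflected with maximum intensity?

682 nm

Top surface (1.0 → 1.413): reflection off a higher-index medium gives a half-wave phase shift.
Ray reflecting at the bottom interface goes from n = 1.413 toward n = 1.0: no phase shift.
Net: one phase inversion between the two reflected rays.
With one net inversion, constructive interference in reflection requires 2 n t = (m + ½) λ.
λ = 2 n t / (m + ½). The fifth-longest wavelength is m = 4: λ = 2 × 1.413 × 1086 / 4.50 = 682 nm.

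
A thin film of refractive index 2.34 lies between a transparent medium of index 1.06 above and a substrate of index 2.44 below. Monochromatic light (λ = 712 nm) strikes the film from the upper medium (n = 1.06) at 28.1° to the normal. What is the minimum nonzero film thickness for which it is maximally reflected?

Ray reflecting at the top interface goes from n = 1.06 toward n = 2.34: a half-wave phase shift.
Bottom surface (2.34 → 2.44): reflection off a higher-index medium gives a half-wave phase shift.
The two reflections carry the same phase change, so no net offset.
For strong reflection here: 2 n t cos θ_r = m λ.
Snell's law: 1.06 sin 28.1° = 2.34 sin θ_r → sin θ_r = 0.213, cos θ_r = 0.977.
Minimum nonzero at m = 1: t = λ / (2 n cos θ_r) = 712 / (2 × 2.34 × 0.977) = 156 nm.

156 nm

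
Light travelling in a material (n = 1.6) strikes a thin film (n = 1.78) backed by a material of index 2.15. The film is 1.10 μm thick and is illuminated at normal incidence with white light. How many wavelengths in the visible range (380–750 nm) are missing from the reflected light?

5

Ray reflecting at the top interface goes from n = 1.6 toward n = 1.78: a half-wave phase shift.
Bottom surface (1.78 → 2.15): reflection off a higher-index medium gives a half-wave phase shift.
Net: no relative phase inversion (both shifts match).
So the condition for destructive reflection is 2 n t = (m + ½) λ.
λ = 2 n t / (m + ½) = 3916 / (m + ½) nm.
m=4: 870 nm (IR); m=5: 712 nm (visible); m=6: 602 nm (visible); m=7: 522 nm (visible); m=8: 461 nm (visible); m=9: 412 nm (visible); m=10: 373 nm (UV).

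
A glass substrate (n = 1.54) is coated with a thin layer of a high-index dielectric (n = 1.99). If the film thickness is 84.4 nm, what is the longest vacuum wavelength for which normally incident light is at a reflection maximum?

Ray reflecting at the top interface goes from n = 1.0 toward n = 1.99: a half-wave phase shift.
Ray reflecting at the bottom interface goes from n = 1.99 toward n = 1.54: no phase shift.
Net: one phase inversion between the two reflected rays.
With one net inversion, constructive interference in reflection requires 2 n t = (m + ½) λ.
λ = 2 n t / (m + ½). The longest wavelength is m = 0: λ = 2 × 1.99 × 84.4 / 0.500 = 672 nm.

672 nm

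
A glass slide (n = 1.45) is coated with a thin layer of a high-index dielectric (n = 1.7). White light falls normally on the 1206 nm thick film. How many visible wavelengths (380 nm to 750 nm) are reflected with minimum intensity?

Ray reflecting at the top interface goes from n = 1.0 toward n = 1.7: a half-wave phase shift.
Ray reflecting at the bottom interface goes from n = 1.7 toward n = 1.45: no phase shift.
Exactly one π shift → a net half-wave offset.
For weak reflection here: 2 n t = m λ.
λ = 2 n t / m = 4100 / m nm.
m=5: 820 nm (IR); m=6: 683 nm (visible); m=7: 586 nm (visible); m=8: 513 nm (visible); m=9: 456 nm (visible); m=10: 410 nm (visible); m=11: 373 nm (UV).

5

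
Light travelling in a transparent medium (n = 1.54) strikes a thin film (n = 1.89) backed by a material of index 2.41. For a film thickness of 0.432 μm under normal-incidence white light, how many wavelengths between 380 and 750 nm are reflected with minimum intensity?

2

Ray reflecting at the top interface goes from n = 1.54 toward n = 1.89: a half-wave phase shift.
Bottom surface (1.89 → 2.41): reflection off a higher-index medium gives a half-wave phase shift.
Zero or two π shifts → no net half-wave offset.
So the condition for destructive reflection is 2 n t = (m + ½) λ.
λ = 2 n t / (m + ½) = 1633 / (m + ½) nm.
m=1: 1089 nm (IR); m=2: 653 nm (visible); m=3: 467 nm (visible); m=4: 363 nm (UV).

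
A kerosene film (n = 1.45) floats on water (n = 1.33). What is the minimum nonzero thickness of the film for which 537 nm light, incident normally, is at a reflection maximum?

At the upper boundary (n = 1.0 to n = 1.45) the reflected ray undergoes a half-wave phase shift.
At the lower boundary (n = 1.45 to n = 1.33) the reflected ray undergoes no phase shift.
Net: one phase inversion between the two reflected rays.
So the condition for constructive reflection is 2 n t = (m + ½) λ.
Minimum at m = 0: t = λ / (4 n) = 537 / (4 × 1.45) = 92.6 nm.

92.6 nm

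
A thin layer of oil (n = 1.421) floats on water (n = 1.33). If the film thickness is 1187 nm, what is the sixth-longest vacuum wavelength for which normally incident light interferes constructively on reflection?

Ray reflecting at the top interface goes from n = 1.0 toward n = 1.421: a half-wave phase shift.
At the lower boundary (n = 1.421 to n = 1.33) the reflected ray undergoes no phase shift.
Exactly one π shift → a net half-wave offset.
For maximum reflection here: 2 n t = (m + ½) λ.
λ = 2 n t / (m + ½). The sixth-longest wavelength is m = 5: λ = 2 × 1.421 × 1187 / 5.50 = 613 nm.

613 nm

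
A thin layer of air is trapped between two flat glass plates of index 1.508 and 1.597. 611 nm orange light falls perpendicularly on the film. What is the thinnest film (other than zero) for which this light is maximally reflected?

153 nm

Top surface (1.508 → 1.0): reflection off a lower-index medium gives no phase shift.
Bottom surface (1.0 → 1.597): reflection off a higher-index medium gives a half-wave phase shift.
Exactly one π shift → a net half-wave offset.
With one net inversion, constructive interference in reflection requires 2 n t = (m + ½) λ.
Minimum at m = 0: t = λ / (4 n) = 611 / (4 × 1.0) = 153 nm.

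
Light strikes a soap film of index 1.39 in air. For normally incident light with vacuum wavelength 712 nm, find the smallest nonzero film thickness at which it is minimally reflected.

256 nm

Top surface (1.0 → 1.39): reflection off a higher-index medium gives a half-wave phase shift.
At the lower boundary (n = 1.39 to n = 1.0) the reflected ray undergoes no phase shift.
Exactly one π shift → a net half-wave offset.
With one net inversion, destructive interference in reflection requires 2 n t = m λ.
Minimum nonzero at m = 1: t = λ / (2 n) = 712 / (2 × 1.39) = 256 nm.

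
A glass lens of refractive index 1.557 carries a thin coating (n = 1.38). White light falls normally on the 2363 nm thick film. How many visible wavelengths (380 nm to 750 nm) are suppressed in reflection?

Ray reflecting at the top interface goes from n = 1.0 toward n = 1.38: a half-wave phase shift.
Ray reflecting at the bottom interface goes from n = 1.38 toward n = 1.557: a half-wave phase shift.
Net: no relative phase inversion (both shifts match).
So the condition for destructive reflection is 2 n t = (m + ½) λ.
λ = 2 n t / (m + ½) = 6522 / (m + ½) nm.
m=8: 767 nm (IR); m=9: 687 nm (visible); m=10: 621 nm (visible); m=11: 567 nm (visible); m=12: 522 nm (visible); m=13: 483 nm (visible); m=14: 450 nm (visible); m=15: 421 nm (visible); m=16: 395 nm (visible); m=17: 373 nm (UV).

8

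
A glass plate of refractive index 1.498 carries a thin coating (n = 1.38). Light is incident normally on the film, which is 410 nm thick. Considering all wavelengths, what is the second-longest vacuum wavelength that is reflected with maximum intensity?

Top surface (1.0 → 1.38): reflection off a higher-index medium gives a half-wave phase shift.
Ray reflecting at the bottom interface goes from n = 1.38 toward n = 1.498: a half-wave phase shift.
The two reflections carry the same phase change, so no net offset.
For bright reflection here: 2 n t = m λ.
λ = 2 n t / m. The second-longest wavelength is m = 2: λ = 2 × 1.38 × 410 / 2.00 = 566 nm.

566 nm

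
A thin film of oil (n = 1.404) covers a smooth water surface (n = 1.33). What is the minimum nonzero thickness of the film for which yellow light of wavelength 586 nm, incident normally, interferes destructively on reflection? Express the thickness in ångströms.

2087 Å

Ray reflecting at the top interface goes from n = 1.0 toward n = 1.404: a half-wave phase shift.
Ray reflecting at the bottom interface goes from n = 1.404 toward n = 1.33: no phase shift.
The two reflections differ by half a wavelength.
With one net inversion, destructive interference in reflection requires 2 n t = m λ.
Minimum nonzero at m = 1: t = λ / (2 n) = 586 / (2 × 1.404) = 209 nm.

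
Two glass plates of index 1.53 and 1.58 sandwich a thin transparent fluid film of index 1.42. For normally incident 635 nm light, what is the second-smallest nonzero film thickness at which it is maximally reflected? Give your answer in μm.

0.335 μm

Top surface (1.53 → 1.42): reflection off a lower-index medium gives no phase shift.
Ray reflecting at the bottom interface goes from n = 1.42 toward n = 1.58: a half-wave phase shift.
Net: one phase inversion between the two reflected rays.
So the condition for constructive reflection is 2 n t = (m + ½) λ.
The second-smallest nonzero thickness corresponds to m = 1: t = (m + ½) λ / (2 n) = 1.50 × 635 / (2 × 1.42) = 335 nm.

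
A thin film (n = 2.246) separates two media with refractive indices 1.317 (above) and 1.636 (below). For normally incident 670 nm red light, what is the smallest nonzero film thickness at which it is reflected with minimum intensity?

Ray reflecting at the top interface goes from n = 1.317 toward n = 2.246: a half-wave phase shift.
Bottom surface (2.246 → 1.636): reflection off a lower-index medium gives no phase shift.
Net: one phase inversion between the two reflected rays.
So the condition for destructive reflection is 2 n t = m λ.
The smallest nonzero thickness corresponds to m = 1: t = m λ / (2 n) = 1.00 × 670 / (2 × 2.246) = 149 nm.

149 nm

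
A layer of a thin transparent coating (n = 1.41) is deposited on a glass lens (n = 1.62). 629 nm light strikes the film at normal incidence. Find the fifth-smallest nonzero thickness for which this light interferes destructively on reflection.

Ray reflecting at the top interface goes from n = 1.0 toward n = 1.41: a half-wave phase shift.
Bottom surface (1.41 → 1.62): reflection off a higher-index medium gives a half-wave phase shift.
Zero or two π shifts → no net half-wave offset.
With no net inversion, destructive interference in reflection requires 2 n t = (m + ½) λ.
The fifth-smallest nonzero thickness corresponds to m = 4: t = (m + ½) λ / (2 n) = 4.50 × 629 / (2 × 1.41) = 1004 nm.

1004 nm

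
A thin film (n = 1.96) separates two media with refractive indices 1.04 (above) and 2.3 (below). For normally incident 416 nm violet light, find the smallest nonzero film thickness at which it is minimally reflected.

Ray reflecting at the top interface goes from n = 1.04 toward n = 1.96: a half-wave phase shift.
At the lower boundary (n = 1.96 to n = 2.3) the reflected ray undergoes a half-wave phase shift.
Net: no relative phase inversion (both shifts match).
So the condition for destructive reflection is 2 n t = (m + ½) λ.
Minimum at m = 0: t = λ / (4 n) = 416 / (4 × 1.96) = 53.1 nm.

53.1 nm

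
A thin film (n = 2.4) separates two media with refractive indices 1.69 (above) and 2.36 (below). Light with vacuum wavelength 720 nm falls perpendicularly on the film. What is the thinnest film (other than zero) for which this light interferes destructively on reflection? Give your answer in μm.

Ray reflecting at the top interface goes from n = 1.69 toward n = 2.4: a half-wave phase shift.
Bottom surface (2.4 → 2.36): reflection off a lower-index medium gives no phase shift.
Exactly one π shift → a net half-wave offset.
For minimum reflection here: 2 n t = m λ.
Minimum nonzero at m = 1: t = λ / (2 n) = 720 / (2 × 2.4) = 150 nm.

0.150 μm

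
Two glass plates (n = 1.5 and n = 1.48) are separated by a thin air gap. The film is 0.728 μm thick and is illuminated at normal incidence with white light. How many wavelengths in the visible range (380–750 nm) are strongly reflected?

At the upper boundary (n = 1.5 to n = 1.0) the reflected ray undergoes no phase shift.
Ray reflecting at the bottom interface goes from n = 1.0 toward n = 1.48: a half-wave phase shift.
Exactly one π shift → a net half-wave offset.
With one net inversion, constructive interference in reflection requires 2 n t = (m + ½) λ.
λ = 2 n t / (m + ½) = 1456 / (m + ½) nm.
m=1: 971 nm (IR); m=2: 582 nm (visible); m=3: 416 nm (visible); m=4: 324 nm (UV).

2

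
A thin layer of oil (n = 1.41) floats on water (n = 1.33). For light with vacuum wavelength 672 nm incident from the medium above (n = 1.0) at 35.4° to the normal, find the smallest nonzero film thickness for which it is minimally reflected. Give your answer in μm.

0.261 μm

Top surface (1.0 → 1.41): reflection off a higher-index medium gives a half-wave phase shift.
Bottom surface (1.41 → 1.33): reflection off a lower-index medium gives no phase shift.
Net: one phase inversion between the two reflected rays.
So the condition for destructive reflection is 2 n t cos θ_r = m λ.
Snell's law: 1.0 sin 35.4° = 1.41 sin θ_r → sin θ_r = 0.411, cos θ_r = 0.912.
Minimum nonzero at m = 1: t = λ / (2 n cos θ_r) = 672 / (2 × 1.41 × 0.912) = 261 nm.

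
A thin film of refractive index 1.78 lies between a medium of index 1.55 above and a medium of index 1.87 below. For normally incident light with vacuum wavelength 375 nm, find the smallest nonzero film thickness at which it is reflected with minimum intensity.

52.7 nm

Ray reflecting at the top interface goes from n = 1.55 toward n = 1.78: a half-wave phase shift.
Ray reflecting at the bottom interface goes from n = 1.78 toward n = 1.87: a half-wave phase shift.
Net: no relative phase inversion (both shifts match).
With no net inversion, destructive interference in reflection requires 2 n t = (m + ½) λ.
Minimum at m = 0: t = λ / (4 n) = 375 / (4 × 1.78) = 52.7 nm.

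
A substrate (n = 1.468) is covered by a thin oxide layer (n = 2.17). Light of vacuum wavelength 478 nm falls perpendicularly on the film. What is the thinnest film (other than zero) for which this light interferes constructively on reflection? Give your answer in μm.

Ray reflecting at the top interface goes from n = 1.0 toward n = 2.17: a half-wave phase shift.
Bottom surface (2.17 → 1.468): reflection off a lower-index medium gives no phase shift.
Exactly one π shift → a net half-wave offset.
For strong reflection here: 2 n t = (m + ½) λ.
Minimum at m = 0: t = λ / (4 n) = 478 / (4 × 2.17) = 55.1 nm.

0.0551 μm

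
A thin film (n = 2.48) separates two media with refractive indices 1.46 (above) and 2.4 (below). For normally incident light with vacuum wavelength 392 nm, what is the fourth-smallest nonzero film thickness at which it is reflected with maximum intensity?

277 nm

At the upper boundary (n = 1.46 to n = 2.48) the reflected ray undergoes a half-wave phase shift.
Ray reflecting at the bottom interface goes from n = 2.48 toward n = 2.4: no phase shift.
The two reflections differ by half a wavelength.
With one net inversion, constructive interference in reflection requires 2 n t = (m + ½) λ.
The fourth-smallest nonzero thickness corresponds to m = 3: t = (m + ½) λ / (2 n) = 3.50 × 392 / (2 × 2.48) = 277 nm.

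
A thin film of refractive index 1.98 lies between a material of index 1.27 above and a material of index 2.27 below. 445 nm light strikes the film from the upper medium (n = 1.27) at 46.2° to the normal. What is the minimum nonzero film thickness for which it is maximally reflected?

127 nm

At the upper boundary (n = 1.27 to n = 1.98) the reflected ray undergoes a half-wave phase shift.
Ray reflecting at the bottom interface goes from n = 1.98 toward n = 2.27: a half-wave phase shift.
The two reflections carry the same phase change, so no net offset.
So the condition for constructive reflection is 2 n t cos θ_r = m λ.
Snell's law: 1.27 sin 46.2° = 1.98 sin θ_r → sin θ_r = 0.463, cos θ_r = 0.886.
Minimum nonzero at m = 1: t = λ / (2 n cos θ_r) = 445 / (2 × 1.98 × 0.886) = 127 nm.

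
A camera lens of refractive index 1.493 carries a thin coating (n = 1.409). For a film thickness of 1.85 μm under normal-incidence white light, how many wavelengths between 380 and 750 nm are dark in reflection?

7

Ray reflecting at the top interface goes from n = 1.0 toward n = 1.409: a half-wave phase shift.
Ray reflecting at the bottom interface goes from n = 1.409 toward n = 1.493: a half-wave phase shift.
Zero or two π shifts → no net half-wave offset.
For dark reflection here: 2 n t = (m + ½) λ.
λ = 2 n t / (m + ½) = 5213 / (m + ½) nm.
m=6: 802 nm (IR); m=7: 695 nm (visible); m=8: 613 nm (visible); m=9: 549 nm (visible); m=10: 497 nm (visible); m=11: 453 nm (visible); m=12: 417 nm (visible); m=13: 386 nm (visible); m=14: 360 nm (UV).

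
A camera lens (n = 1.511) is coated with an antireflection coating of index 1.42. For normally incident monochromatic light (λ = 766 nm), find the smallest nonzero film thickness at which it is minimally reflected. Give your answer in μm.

0.135 μm

Top surface (1.0 → 1.42): reflection off a higher-index medium gives a half-wave phase shift.
Ray reflecting at the bottom interface goes from n = 1.42 toward n = 1.511: a half-wave phase shift.
Net: no relative phase inversion (both shifts match).
With no net inversion, destructive interference in reflection requires 2 n t = (m + ½) λ.
Minimum at m = 0: t = λ / (4 n) = 766 / (4 × 1.42) = 135 nm.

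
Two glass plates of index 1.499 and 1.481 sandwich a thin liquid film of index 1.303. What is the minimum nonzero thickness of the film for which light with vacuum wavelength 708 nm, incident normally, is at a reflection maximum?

Top surface (1.499 → 1.303): reflection off a lower-index medium gives no phase shift.
At the lower boundary (n = 1.303 to n = 1.481) the reflected ray undergoes a half-wave phase shift.
Net: one phase inversion between the two reflected rays.
With one net inversion, constructive interference in reflection requires 2 n t = (m + ½) λ.
Minimum at m = 0: t = λ / (4 n) = 708 / (4 × 1.303) = 136 nm.

136 nm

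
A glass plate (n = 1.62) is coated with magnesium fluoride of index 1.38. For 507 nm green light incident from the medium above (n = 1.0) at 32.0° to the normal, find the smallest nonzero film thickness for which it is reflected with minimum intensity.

Ray reflecting at the top interface goes from n = 1.0 toward n = 1.38: a half-wave phase shift.
At the lower boundary (n = 1.38 to n = 1.62) the reflected ray undergoes a half-wave phase shift.
Net: no relative phase inversion (both shifts match).
With no net inversion, destructive interference in reflection requires 2 n t cos θ_r = (m + ½) λ.
Snell's law: 1.0 sin 32.0° = 1.38 sin θ_r → sin θ_r = 0.384, cos θ_r = 0.923.
Minimum at m = 0: t = λ / (4 n cos θ_r) = 507 / (4 × 1.38 × 0.923) = 99.5 nm.

99.5 nm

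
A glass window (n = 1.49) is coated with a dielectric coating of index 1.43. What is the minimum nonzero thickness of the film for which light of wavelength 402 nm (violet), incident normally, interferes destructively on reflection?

Top surface (1.0 → 1.43): reflection off a higher-index medium gives a half-wave phase shift.
Bottom surface (1.43 → 1.49): reflection off a higher-index medium gives a half-wave phase shift.
Zero or two π shifts → no net half-wave offset.
For weak reflection here: 2 n t = (m + ½) λ.
Minimum at m = 0: t = λ / (4 n) = 402 / (4 × 1.43) = 70.3 nm.

70.3 nm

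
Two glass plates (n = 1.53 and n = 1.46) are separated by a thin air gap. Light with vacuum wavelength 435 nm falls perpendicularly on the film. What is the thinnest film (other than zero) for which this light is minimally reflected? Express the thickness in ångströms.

Ray reflecting at the top interface goes from n = 1.53 toward n = 1.0: no phase shift.
At the lower boundary (n = 1.0 to n = 1.46) the reflected ray undergoes a half-wave phase shift.
Net: one phase inversion between the two reflected rays.
So the condition for destructive reflection is 2 n t = m λ.
Minimum nonzero at m = 1: t = λ / (2 n) = 435 / (2 × 1.0) = 218 nm.

2175 Å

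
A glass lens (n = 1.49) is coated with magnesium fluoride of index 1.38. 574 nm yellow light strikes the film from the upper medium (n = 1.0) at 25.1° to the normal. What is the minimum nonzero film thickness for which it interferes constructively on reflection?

At the upper boundary (n = 1.0 to n = 1.38) the reflected ray undergoes a half-wave phase shift.
Bottom surface (1.38 → 1.49): reflection off a higher-index medium gives a half-wave phase shift.
Net: no relative phase inversion (both shifts match).
With no net inversion, constructive interference in reflection requires 2 n t cos θ_r = m λ.
Snell's law: 1.0 sin 25.1° = 1.38 sin θ_r → sin θ_r = 0.307, cos θ_r = 0.952.
Minimum nonzero at m = 1: t = λ / (2 n cos θ_r) = 574 / (2 × 1.38 × 0.952) = 219 nm.

219 nm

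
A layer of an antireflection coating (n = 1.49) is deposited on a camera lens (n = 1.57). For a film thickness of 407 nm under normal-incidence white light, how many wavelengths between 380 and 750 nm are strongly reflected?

Ray reflecting at the top interface goes from n = 1.0 toward n = 1.49: a half-wave phase shift.
Bottom surface (1.49 → 1.57): reflection off a higher-index medium gives a half-wave phase shift.
Zero or two π shifts → no net half-wave offset.
So the condition for constructive reflection is 2 n t = m λ.
λ = 2 n t / m = 1213 / m nm.
m=1: 1213 nm (IR); m=2: 606 nm (visible); m=3: 404 nm (visible); m=4: 303 nm (UV).

2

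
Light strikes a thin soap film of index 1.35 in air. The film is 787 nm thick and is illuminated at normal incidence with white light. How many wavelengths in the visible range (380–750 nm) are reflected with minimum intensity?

At the upper boundary (n = 1.0 to n = 1.35) the reflected ray undergoes a half-wave phase shift.
Bottom surface (1.35 → 1.0): reflection off a lower-index medium gives no phase shift.
Net: one phase inversion between the two reflected rays.
So the condition for destructive reflection is 2 n t = m λ.
λ = 2 n t / m = 2125 / m nm.
m=2: 1062 nm (IR); m=3: 708 nm (visible); m=4: 531 nm (visible); m=5: 425 nm (visible); m=6: 354 nm (UV).

3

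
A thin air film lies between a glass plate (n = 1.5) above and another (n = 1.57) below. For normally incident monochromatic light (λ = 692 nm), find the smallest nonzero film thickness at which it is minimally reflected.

Top surface (1.5 → 1.0): reflection off a lower-index medium gives no phase shift.
At the lower boundary (n = 1.0 to n = 1.57) the reflected ray undergoes a half-wave phase shift.
The two reflections differ by half a wavelength.
With one net inversion, destructive interference in reflection requires 2 n t = m λ.
Minimum nonzero at m = 1: t = λ / (2 n) = 692 / (2 × 1.0) = 346 nm.

346 nm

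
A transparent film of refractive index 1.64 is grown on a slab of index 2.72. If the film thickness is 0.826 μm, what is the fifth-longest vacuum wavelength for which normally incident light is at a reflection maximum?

At the upper boundary (n = 1.0 to n = 1.64) the reflected ray undergoes a half-wave phase shift.
Ray reflecting at the bottom interface goes from n = 1.64 toward n = 2.72: a half-wave phase shift.
Net: no relative phase inversion (both shifts match).
For maximum reflection here: 2 n t = m λ.
λ = 2 n t / m. The fifth-longest wavelength is m = 5: λ = 2 × 1.64 × 826 / 5.00 = 542 nm.

542 nm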